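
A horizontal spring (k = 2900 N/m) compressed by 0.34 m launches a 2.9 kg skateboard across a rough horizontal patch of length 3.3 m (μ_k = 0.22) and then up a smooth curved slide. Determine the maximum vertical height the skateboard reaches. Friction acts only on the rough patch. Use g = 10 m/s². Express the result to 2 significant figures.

Spring energy: E₀ = ½kx² = ½(2900)(0.34)² = 167.62 J
Friction: W_f = μ_k mg d = (0.22)(2.9)(10)(3.3) = 21.05 J
Energy at base of ramp: E = 167.62 − 21.05 = 146.57 J
At max height all remaining energy is PE: mgh = E ⇒ h = E/(mg) = 146.57/(2.9 × 10) = 5.054 m

h = 5.1 m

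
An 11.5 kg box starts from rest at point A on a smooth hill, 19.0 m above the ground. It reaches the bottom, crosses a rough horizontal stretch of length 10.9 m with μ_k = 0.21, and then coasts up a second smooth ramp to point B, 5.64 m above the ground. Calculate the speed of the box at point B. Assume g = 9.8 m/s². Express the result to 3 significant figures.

v = 14.7 m/s

Energy at A: mgh₁ = (11.5)(9.8)(19.0) = 2141.3 J
Friction loss: W_f = μ_k mg d = 258.0 J
At B: ½mv² + mgh₂ = mgh₁ − W_f
½mv² = 2141.3 − 258.0 − 635.63 = 1247.7 J
v = √(2 × 1247.7/11.5) = 14.73 m/s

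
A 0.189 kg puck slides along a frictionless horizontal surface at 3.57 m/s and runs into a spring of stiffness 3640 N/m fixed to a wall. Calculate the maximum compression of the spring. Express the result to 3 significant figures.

x = 0.0257 m

All KE is stored as spring PE at maximum compression: ½mv² = ½kx²
x = v√(m/k) = 3.57 × √(0.189/3640) = 0.02572 m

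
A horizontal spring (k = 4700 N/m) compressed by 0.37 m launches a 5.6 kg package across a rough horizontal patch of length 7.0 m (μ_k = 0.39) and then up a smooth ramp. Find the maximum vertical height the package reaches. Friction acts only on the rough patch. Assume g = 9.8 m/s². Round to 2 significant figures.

Spring energy: E₀ = ½kx² = ½(4700)(0.37)² = 321.71 J
Friction: W_f = μ_k mg d = (0.39)(5.6)(9.8)(7.0) = 149.8 J
Energy at base of ramp: E = 321.71 − 149.8 = 171.89 J
At max height all remaining energy is PE: mgh = E ⇒ h = E/(mg) = 171.89/(5.6 × 9.8) = 3.132 m

h = 3.1 m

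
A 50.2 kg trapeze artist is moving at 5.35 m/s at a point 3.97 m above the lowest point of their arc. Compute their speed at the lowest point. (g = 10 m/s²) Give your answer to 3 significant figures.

Equating total energy at the two states: ½mv₀² + mgh = ½mv²
v² = v₀² + 2gh = (5.35)² + 2(10)(3.97) = 108.02
v = √108.02 = 10.39 m/s

v = 10.4 m/s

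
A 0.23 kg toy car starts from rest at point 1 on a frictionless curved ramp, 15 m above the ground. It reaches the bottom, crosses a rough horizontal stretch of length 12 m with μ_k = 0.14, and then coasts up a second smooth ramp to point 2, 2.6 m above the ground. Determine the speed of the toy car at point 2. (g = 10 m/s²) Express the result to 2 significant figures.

v = 15 m/s

Energy at 1: mgh₁ = (0.23)(10)(15) = 34.500 J
Friction loss: W_f = μ_k mg d = 3.864 J
At 2: ½mv² + mgh₂ = mgh₁ − W_f
½mv² = 34.500 − 3.864 − 5.9800 = 24.656 J
v = √(2 × 24.656/0.23) = 14.64 m/s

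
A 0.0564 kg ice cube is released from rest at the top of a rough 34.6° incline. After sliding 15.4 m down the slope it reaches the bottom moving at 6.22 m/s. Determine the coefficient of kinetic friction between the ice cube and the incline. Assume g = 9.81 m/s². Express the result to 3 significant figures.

μ_k = 0.534

Energy balance down the incline: mg L sinθ − ½mv² = μ_k (mg cosθ) L
mgL sinθ = 4.8384 J; ½mv² = 1.0910 J
W_f = 4.8384 − 1.0910 = 3.747 J
μ_k = W_f/(mg cosθ · L) = 3.747/(0.4554 × 15.4) = 0.5343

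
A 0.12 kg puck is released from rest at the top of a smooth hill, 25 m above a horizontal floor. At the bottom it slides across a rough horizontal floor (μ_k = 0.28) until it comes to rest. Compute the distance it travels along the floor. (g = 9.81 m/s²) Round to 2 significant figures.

d = 89 m

Energy at the top = energy at the end + work done against friction:
At rest all PE has been dissipated by friction: mgh = μ_k m g d
d = h/μ_k = 25/0.28 = 89.29 m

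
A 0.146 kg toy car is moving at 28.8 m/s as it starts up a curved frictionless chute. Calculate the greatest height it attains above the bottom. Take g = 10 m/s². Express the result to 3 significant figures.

By energy conservation, ½mv² = mgh
h = v²/(2g) = 28.8²/(2 × 10) = 41.47 m

h = 41.5 m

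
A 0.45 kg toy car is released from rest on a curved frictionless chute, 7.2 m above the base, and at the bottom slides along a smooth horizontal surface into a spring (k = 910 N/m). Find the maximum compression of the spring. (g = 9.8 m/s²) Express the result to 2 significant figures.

At max compression the car is momentarily at rest: mgh = ½kx²
x = √(2mgh/k) = √(2 × 0.45 × 9.8 × 7.2 / 910) = 0.2642 m

x = 0.26 m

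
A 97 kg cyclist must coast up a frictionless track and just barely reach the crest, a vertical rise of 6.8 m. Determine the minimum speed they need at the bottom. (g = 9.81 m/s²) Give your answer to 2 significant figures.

At the top they are momentarily at rest, so all KE converts to PE: ½mv² = mgh
v = √(2gh) = √(2 × 9.81 × 6.8) = 11.55 m/s

v = 12 m/s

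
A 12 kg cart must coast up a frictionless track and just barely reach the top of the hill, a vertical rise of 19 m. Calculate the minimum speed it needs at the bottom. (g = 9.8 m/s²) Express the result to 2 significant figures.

v = 19 m/s

At the top it is momentarily at rest, so all KE converts to PE: ½mv² = mgh
v = √(2gh) = √(2 × 9.8 × 19) = 19.30 m/s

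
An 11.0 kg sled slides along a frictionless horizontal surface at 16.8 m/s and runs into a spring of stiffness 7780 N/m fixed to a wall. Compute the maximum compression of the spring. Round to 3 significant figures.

x = 0.632 m

At max compression the sled is momentarily at rest: ½mv² = ½kx²
x = v√(m/k) = 16.8 × √(11.0/7780) = 0.6317 m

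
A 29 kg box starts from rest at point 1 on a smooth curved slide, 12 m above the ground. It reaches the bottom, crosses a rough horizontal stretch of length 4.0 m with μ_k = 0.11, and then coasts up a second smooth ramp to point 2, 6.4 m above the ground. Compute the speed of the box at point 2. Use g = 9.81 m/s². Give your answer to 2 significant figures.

Energy at 1: mgh₁ = (29)(9.81)(12) = 3413.9 J
Friction loss: W_f = μ_k mg d = 125.2 J
At 2: ½mv² + mgh₂ = mgh₁ − W_f
½mv² = 3413.9 − 125.2 − 1820.7 = 1468.0 J
v = √(2 × 1468.0/29) = 10.06 m/s

v = 10 m/s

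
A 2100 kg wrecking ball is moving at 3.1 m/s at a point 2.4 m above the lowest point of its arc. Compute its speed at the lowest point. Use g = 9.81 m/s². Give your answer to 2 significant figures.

Equating total energy at the two states: ½mv₀² + mgh = ½mv²
v² = v₀² + 2gh = (3.1)² + 2(9.81)(2.4) = 56.698
v = √56.698 = 7.530 m/s

v = 7.5 m/s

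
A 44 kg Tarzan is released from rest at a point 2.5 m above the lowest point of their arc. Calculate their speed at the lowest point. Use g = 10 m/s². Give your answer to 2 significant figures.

Mechanical energy is conserved (no friction): mgh = ½mv²
v = √(2gh) = √(2 × 10 × 2.5) = √50.000 = 7.071 m/s

v = 7.1 m/s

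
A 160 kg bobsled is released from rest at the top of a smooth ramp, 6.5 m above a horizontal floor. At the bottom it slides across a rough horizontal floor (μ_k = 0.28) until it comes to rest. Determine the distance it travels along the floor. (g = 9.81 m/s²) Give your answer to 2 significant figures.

Applying the work–energy principle:
At rest all PE has been dissipated by friction: mgh = μ_k m g d
d = h/μ_k = 6.5/0.28 = 23.21 m

d = 23 m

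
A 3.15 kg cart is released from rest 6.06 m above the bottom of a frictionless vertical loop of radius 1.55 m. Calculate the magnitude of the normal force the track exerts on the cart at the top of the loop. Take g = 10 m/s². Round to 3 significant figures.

N = 88.8 N

Energy from release to top (height 2r): mgh = ½mv_top² + mg(2r)
v_top² = 2g(h − 2r) = 2(10)(6.06 − 3.100) = 59.200 m²/s²
At the top, both N and weight point toward the centre: N + mg = mv_top²/r
N = m(v_top²/r − g) = 3.15(59.200/1.55 − 10) = 88.81 N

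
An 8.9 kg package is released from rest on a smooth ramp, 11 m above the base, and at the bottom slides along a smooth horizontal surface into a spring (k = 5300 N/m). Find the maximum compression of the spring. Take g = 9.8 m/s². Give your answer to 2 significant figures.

Energy conservation (no friction) from release to max compression: mgh = ½kx²
x = √(2mgh/k) = √(2 × 8.9 × 9.8 × 11 / 5300) = 0.6017 m

x = 0.60 m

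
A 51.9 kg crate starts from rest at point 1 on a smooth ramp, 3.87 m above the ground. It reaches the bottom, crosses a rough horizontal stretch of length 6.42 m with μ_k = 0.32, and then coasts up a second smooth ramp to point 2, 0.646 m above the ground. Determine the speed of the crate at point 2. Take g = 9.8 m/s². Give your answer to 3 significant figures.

Energy at 1: mgh₁ = (51.9)(9.8)(3.87) = 1968.4 J
Friction loss: W_f = μ_k mg d = 1045 J
At 2: ½mv² + mgh₂ = mgh₁ − W_f
½mv² = 1968.4 − 1045 − 328.57 = 594.88 J
v = √(2 × 594.88/51.9) = 4.788 m/s

v = 4.79 m/s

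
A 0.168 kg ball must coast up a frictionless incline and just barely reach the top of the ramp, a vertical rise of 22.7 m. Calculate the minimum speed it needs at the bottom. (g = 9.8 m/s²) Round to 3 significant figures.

At the top it is momentarily at rest, so all KE converts to PE: ½mv² = mgh
v = √(2gh) = √(2 × 9.8 × 22.7) = 21.09 m/s

v = 21.1 m/s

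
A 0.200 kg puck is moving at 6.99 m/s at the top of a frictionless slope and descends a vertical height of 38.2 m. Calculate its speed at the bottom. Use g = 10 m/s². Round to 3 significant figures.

v = 28.5 m/s

Mechanical energy is conserved (no friction): ½mv₀² + mgh = ½mv²
v² = v₀² + 2gh = (6.99)² + 2(10)(38.2) = 812.86
v = √812.86 = 28.51 m/s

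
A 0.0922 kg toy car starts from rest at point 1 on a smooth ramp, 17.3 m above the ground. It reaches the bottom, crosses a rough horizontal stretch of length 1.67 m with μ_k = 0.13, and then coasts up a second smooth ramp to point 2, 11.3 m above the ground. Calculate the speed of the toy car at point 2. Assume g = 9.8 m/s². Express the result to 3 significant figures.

v = 10.6 m/s

Energy at 1: mgh₁ = (0.0922)(9.8)(17.3) = 15.632 J
Friction loss: W_f = μ_k mg d = 0.1962 J
At 2: ½mv² + mgh₂ = mgh₁ − W_f
½mv² = 15.632 − 0.1962 − 10.210 = 5.2252 J
v = √(2 × 5.2252/0.0922) = 10.65 m/s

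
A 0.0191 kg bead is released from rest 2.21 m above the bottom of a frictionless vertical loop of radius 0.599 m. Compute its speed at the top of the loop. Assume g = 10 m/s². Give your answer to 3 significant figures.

v = 4.50 m/s

Energy conservation: mgh = ½mv_top² + mg(2r)
v_top² = 2g(h − 2r) = 2(10)(2.21 − 1.198) = 20.24
v_top = 4.499 m/s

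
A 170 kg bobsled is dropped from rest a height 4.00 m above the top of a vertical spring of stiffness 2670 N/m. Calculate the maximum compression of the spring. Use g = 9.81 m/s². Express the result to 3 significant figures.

x = 2.95 m

Take the reference level at the top of the uncompressed spring. At max compression the bobsled has fallen H + x and is momentarily at rest:
mg(H + x) = ½kx²
½(2670)x² − (170)(9.81)x − (170)(9.81)(4.00) = 0
1335x² − 1668x − 6671 = 0
x = [1668 + √(2.781e+06 + 3.5622e+07)]/(2 × 1335) = 2.946 m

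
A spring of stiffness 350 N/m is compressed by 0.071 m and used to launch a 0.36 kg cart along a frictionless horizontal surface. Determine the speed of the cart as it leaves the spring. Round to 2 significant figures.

v = 2.2 m/s

The cart leaves the spring when the spring is at natural length, so ½kx² = ½mv²
v = x√(k/m) = 0.071 × √(350/0.36) = 2.214 m/s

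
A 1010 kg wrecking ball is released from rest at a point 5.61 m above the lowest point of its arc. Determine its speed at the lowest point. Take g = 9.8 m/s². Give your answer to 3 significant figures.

Energy conservation between the two points: mgh = ½mv²
The mass cancels from both sides.
v = √(2gh) = √(2 × 9.8 × 5.61) = √109.96 = 10.49 m/s

v = 10.5 m/s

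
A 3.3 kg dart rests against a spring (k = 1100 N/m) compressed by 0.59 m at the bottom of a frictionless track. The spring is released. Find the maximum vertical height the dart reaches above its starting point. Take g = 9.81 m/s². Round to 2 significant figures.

At maximum height the dart is at rest, so ½kx² = mgh
h = kx²/(2mg) = (1100)(0.59)²/(2 × 3.3 × 9.81) = 5.914 m

h = 5.9 m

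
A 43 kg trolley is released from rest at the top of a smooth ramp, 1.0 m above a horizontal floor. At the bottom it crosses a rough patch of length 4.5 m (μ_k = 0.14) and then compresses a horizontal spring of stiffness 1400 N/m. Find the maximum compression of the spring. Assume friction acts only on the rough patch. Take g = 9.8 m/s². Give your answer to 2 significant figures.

Initial energy: E₁ = mgh = (43)(9.8)(1.0) = 421.40 J
Friction removes W_f = μ_k mg d = (0.14)(43)(9.8)(4.5) = 265.5 J
Energy reaching the spring: E = 421.40 − 265.5 = 155.92 J
At max compression ½kx² = E ⇒ x = √(2E/k) = √(2 × 155.92/1400) = 0.4720 m

x = 0.47 m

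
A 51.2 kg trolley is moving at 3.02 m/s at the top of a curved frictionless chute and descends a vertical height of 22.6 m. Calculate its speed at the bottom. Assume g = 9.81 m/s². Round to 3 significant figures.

By conservation of mechanical energy, ½mv₀² + mgh = ½mv²
v² = v₀² + 2gh = (3.02)² + 2(9.81)(22.6) = 452.53
v = √452.53 = 21.27 m/s

v = 21.3 m/s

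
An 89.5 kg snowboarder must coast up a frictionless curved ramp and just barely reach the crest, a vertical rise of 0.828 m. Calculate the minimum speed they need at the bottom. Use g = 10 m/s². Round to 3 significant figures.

v = 4.07 m/s

At the top they are momentarily at rest, so all KE converts to PE: ½mv² = mgh
v = √(2gh) = √(2 × 10 × 0.828) = 4.069 m/s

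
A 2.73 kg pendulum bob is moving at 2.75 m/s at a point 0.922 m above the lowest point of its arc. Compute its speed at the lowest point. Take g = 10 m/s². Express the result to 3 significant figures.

v = 5.10 m/s

Equating total energy at the two states: ½mv₀² + mgh = ½mv²
v² = v₀² + 2gh = (2.75)² + 2(10)(0.922) = 26.003
v = √26.003 = 5.099 m/s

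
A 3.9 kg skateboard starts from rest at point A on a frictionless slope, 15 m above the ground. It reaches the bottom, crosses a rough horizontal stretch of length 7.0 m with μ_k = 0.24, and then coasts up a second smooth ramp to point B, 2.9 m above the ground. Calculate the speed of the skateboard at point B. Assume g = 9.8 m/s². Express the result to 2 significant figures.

Energy at A: mgh₁ = (3.9)(9.8)(15) = 573.30 J
Friction loss: W_f = μ_k mg d = 64.21 J
At B: ½mv² + mgh₂ = mgh₁ − W_f
½mv² = 573.30 − 64.21 − 110.84 = 398.25 J
v = √(2 × 398.25/3.9) = 14.29 m/s

v = 14 m/s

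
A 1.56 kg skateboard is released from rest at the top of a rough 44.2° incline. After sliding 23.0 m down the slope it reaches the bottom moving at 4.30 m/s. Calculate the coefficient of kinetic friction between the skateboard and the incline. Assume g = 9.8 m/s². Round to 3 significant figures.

μ_k = 0.915

Energy balance down the incline: mg L sinθ − ½mv² = μ_k (mg cosθ) L
mgL sinθ = 245.14 J; ½mv² = 14.422 J
W_f = 245.14 − 14.422 = 230.7 J
μ_k = W_f/(mg cosθ · L) = 230.7/(10.96 × 23.0) = 0.9152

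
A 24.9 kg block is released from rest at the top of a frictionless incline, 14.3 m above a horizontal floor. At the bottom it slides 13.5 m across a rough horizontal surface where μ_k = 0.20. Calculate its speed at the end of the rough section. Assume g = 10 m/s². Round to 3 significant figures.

Applying the work–energy principle:
mgh = ½mv² + μ_k m g d
W_f = μ_k mg d = (0.20)(24.9)(10)(13.5) = 672.3 J
½mv² = mgh − W_f = 3560.7 − 672.3 = 2888.4 J
v = √(2 × 2888.4/24.9) = 15.23 m/s

v = 15.2 m/s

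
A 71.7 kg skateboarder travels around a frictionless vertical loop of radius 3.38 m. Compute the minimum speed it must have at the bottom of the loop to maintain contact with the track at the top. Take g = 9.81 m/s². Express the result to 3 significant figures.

v = 12.9 m/s

At the top: mg = mv_top²/r ⇒ v_top² = gr = 33.16 m²/s²
Energy from bottom to top (height 2r): ½mv_bot² = ½mv_top² + mg(2r)
v_bot² = gr + 4gr = 5gr = 165.8
v_bot = √(5gr) = 12.88 m/s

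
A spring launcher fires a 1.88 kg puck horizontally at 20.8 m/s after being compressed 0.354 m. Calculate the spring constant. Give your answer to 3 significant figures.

Spring PE at full compression equals KE at release: ½kx² = ½mv²
k = mv²/x² = (1.88)(20.8)²/(0.354)² = 6490 N/m

k = 6490 N/m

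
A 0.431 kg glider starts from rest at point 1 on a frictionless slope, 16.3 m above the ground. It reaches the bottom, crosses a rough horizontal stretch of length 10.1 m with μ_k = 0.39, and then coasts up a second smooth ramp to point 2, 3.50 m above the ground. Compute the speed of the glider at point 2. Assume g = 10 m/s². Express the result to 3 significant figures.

Energy at 1: mgh₁ = (0.431)(10)(16.3) = 70.253 J
Friction loss: W_f = μ_k mg d = 16.98 J
At 2: ½mv² + mgh₂ = mgh₁ − W_f
½mv² = 70.253 − 16.98 − 15.085 = 38.191 J
v = √(2 × 38.191/0.431) = 13.31 m/s

v = 13.3 m/s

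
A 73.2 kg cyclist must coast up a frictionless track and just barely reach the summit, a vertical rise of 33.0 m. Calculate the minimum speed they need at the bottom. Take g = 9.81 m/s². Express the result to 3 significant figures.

v = 25.4 m/s

At the top they are momentarily at rest, so all KE converts to PE: ½mv² = mgh
v = √(2gh) = √(2 × 9.81 × 33.0) = 25.45 m/s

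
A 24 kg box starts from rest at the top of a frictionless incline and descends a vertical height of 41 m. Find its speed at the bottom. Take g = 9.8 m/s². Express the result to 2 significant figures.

By conservation of mechanical energy, mgh = ½mv²
The mass cancels from both sides.
v = √(2gh) = √(2 × 9.8 × 41) = √803.60 = 28.35 m/s

v = 28 m/s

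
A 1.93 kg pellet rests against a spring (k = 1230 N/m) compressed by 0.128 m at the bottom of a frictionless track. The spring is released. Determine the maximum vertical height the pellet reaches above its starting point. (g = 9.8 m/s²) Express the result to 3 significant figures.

Energy conservation from release to the highest point: ½kx² = mgh
h = kx²/(2mg) = (1230)(0.128)²/(2 × 1.93 × 9.8) = 0.5327 m

h = 0.533 m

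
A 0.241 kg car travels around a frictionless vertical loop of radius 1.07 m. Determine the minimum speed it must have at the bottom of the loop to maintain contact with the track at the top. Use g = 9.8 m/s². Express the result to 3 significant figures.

At the top: mg = mv_top²/r ⇒ v_top² = gr = 10.49 m²/s²
Energy from bottom to top (height 2r): ½mv_bot² = ½mv_top² + mg(2r)
v_bot² = gr + 4gr = 5gr = 52.43
v_bot = √(5gr) = 7.241 m/s

v = 7.24 m/s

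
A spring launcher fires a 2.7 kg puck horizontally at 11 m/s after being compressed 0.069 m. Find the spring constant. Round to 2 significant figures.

k = 69000 N/m

Spring PE at full compression equals KE at release: ½kx² = ½mv²
k = mv²/x² = (2.7)(11)²/(0.069)² = 68620 N/m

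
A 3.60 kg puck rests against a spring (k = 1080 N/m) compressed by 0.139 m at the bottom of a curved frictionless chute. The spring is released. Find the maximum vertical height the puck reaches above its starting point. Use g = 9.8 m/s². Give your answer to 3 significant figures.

All spring PE becomes gravitational PE at the highest point: ½kx² = mgh
h = kx²/(2mg) = (1080)(0.139)²/(2 × 3.60 × 9.8) = 0.2957 m

h = 0.296 m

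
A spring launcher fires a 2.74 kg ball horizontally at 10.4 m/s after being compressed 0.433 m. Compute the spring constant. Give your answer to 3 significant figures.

Spring PE at full compression equals KE at release: ½kx² = ½mv²
k = mv²/x² = (2.74)(10.4)²/(0.433)² = 1581 N/m

k = 1580 N/m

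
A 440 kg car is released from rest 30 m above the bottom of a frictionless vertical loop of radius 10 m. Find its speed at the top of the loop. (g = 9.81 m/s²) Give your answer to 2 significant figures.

v = 14 m/s

Energy conservation: mgh = ½mv_top² + mg(2r)
v_top² = 2g(h − 2r) = 2(9.81)(30 − 20.00) = 196.2
v_top = 14.01 m/s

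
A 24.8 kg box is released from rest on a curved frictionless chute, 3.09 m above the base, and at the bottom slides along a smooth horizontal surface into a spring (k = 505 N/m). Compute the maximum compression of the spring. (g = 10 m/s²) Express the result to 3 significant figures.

x = 1.74 m

Gravitational PE at the top equals spring PE at max compression: mgh = ½kx²
x = √(2mgh/k) = √(2 × 24.8 × 10 × 3.09 / 505) = 1.742 m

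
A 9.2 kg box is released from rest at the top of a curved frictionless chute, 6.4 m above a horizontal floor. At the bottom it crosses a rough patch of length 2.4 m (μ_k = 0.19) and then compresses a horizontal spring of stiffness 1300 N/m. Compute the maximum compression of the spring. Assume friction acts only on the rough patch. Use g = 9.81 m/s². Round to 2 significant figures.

x = 0.91 m

Initial energy: E₁ = mgh = (9.2)(9.81)(6.4) = 577.61 J
Friction removes W_f = μ_k mg d = (0.19)(9.2)(9.81)(2.4) = 41.15 J
Energy reaching the spring: E = 577.61 − 41.15 = 536.46 J
At max compression ½kx² = E ⇒ x = √(2E/k) = √(2 × 536.46/1300) = 0.9085 m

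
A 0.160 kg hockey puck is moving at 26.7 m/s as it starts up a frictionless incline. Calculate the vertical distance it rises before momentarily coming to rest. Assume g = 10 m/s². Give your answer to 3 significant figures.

Setting KE at the bottom equal to PE gained: ½mv² = mgh
h = v²/(2g) = 26.7²/(2 × 10) = 35.64 m

h = 35.6 m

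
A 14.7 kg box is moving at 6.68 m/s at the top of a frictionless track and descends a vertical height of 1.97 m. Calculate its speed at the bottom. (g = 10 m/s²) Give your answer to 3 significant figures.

v = 9.17 m/s

By conservation of mechanical energy, ½mv₀² + mgh = ½mv²
v² = v₀² + 2gh = (6.68)² + 2(10)(1.97) = 84.022
v = √84.022 = 9.166 m/s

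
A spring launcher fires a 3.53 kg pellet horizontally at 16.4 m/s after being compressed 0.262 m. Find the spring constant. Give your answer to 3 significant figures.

k = 13800 N/m

Energy stored in the spring equals the launch KE: ½kx² = ½mv²
k = mv²/x² = (3.53)(16.4)²/(0.262)² = 13831 N/m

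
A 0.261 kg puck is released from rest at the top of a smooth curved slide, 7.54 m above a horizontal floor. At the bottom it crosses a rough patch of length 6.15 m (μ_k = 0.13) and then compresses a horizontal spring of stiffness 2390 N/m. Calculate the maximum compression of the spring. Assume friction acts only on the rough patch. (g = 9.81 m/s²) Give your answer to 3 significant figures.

x = 0.120 m

Initial energy: E₁ = mgh = (0.261)(9.81)(7.54) = 19.305 J
Friction removes W_f = μ_k mg d = (0.13)(0.261)(9.81)(6.15) = 2.047 J
Energy reaching the spring: E = 19.305 − 2.047 = 17.258 J
At max compression ½kx² = E ⇒ x = √(2E/k) = √(2 × 17.258/2390) = 0.1202 m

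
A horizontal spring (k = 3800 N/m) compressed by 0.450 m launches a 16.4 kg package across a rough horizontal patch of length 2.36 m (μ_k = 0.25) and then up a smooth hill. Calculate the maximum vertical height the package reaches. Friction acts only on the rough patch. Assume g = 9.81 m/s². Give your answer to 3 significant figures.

h = 1.80 m

Spring energy: E₀ = ½kx² = ½(3800)(0.450)² = 384.75 J
Friction: W_f = μ_k mg d = (0.25)(16.4)(9.81)(2.36) = 94.92 J
Energy at base of ramp: E = 384.75 − 94.92 = 289.83 J
At max height all remaining energy is PE: mgh = E ⇒ h = E/(mg) = 289.83/(16.4 × 9.81) = 1.801 m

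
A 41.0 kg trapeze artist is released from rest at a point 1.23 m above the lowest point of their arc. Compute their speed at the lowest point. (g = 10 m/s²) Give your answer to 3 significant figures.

By conservation of mechanical energy, mgh = ½mv²
The mass cancels from both sides.
v = √(2gh) = √(2 × 10 × 1.23) = √24.600 = 4.960 m/s

v = 4.96 m/s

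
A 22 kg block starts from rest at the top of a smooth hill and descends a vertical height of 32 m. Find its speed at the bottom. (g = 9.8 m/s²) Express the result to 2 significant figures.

v = 25 m/s

Equating total energy at the two states: mgh = ½mv²
The mass cancels from both sides.
v = √(2gh) = √(2 × 9.8 × 32) = √627.20 = 25.04 m/s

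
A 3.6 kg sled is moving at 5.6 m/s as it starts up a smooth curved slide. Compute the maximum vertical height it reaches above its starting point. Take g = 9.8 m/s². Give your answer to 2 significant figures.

h = 1.6 m

Setting KE at the bottom equal to PE gained: ½mv² = mgh
h = v²/(2g) = 5.6²/(2 × 9.8) = 1.600 m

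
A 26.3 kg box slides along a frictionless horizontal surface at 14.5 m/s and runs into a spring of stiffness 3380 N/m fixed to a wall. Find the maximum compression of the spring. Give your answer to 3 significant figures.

x = 1.28 m

All KE is stored as spring PE at maximum compression: ½mv² = ½kx²
x = v√(m/k) = 14.5 × √(26.3/3380) = 1.279 m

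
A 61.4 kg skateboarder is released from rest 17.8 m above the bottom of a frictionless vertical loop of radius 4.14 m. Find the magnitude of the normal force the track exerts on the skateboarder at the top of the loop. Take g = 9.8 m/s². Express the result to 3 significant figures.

Energy from release to top (height 2r): mgh = ½mv_top² + mg(2r)
v_top² = 2g(h − 2r) = 2(9.8)(17.8 − 8.280) = 186.59 m²/s²
At the top, both N and weight point toward the centre: N + mg = mv_top²/r
N = m(v_top²/r − g) = 61.4(186.59/4.14 − 9.8) = 2166 N

N = 2170 N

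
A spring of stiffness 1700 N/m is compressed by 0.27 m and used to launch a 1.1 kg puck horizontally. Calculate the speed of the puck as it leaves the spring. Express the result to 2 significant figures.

The puck leaves the spring when the spring is at natural length, so ½kx² = ½mv²
v = x√(k/m) = 0.27 × √(1700/1.1) = 10.61 m/s

v = 11 m/s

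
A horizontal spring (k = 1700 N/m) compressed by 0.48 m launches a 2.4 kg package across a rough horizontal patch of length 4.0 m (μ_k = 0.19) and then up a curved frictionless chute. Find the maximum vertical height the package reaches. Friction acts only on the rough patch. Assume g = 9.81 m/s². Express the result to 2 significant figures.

h = 7.6 m

Spring energy: E₀ = ½kx² = ½(1700)(0.48)² = 195.84 J
Friction: W_f = μ_k mg d = (0.19)(2.4)(9.81)(4.0) = 17.89 J
Energy at base of ramp: E = 195.84 − 17.89 = 177.95 J
At max height all remaining energy is PE: mgh = E ⇒ h = E/(mg) = 177.95/(2.4 × 9.81) = 7.558 m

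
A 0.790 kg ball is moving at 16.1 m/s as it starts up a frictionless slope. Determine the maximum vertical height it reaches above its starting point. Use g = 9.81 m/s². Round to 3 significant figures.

By energy conservation, ½mv² = mgh
h = v²/(2g) = 16.1²/(2 × 9.81) = 13.21 m

h = 13.2 m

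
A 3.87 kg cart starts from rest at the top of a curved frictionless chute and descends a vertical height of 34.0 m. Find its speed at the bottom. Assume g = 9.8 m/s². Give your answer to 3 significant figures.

v = 25.8 m/s

By conservation of mechanical energy, mgh = ½mv²
v = √(2gh) = √(2 × 9.8 × 34.0) = √666.40 = 25.81 m/s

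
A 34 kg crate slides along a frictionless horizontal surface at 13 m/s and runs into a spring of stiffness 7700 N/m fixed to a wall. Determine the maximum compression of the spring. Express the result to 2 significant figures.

x = 0.86 m

At max compression the crate is momentarily at rest: ½mv² = ½kx²
x = v√(m/k) = 13 × √(34/7700) = 0.8638 m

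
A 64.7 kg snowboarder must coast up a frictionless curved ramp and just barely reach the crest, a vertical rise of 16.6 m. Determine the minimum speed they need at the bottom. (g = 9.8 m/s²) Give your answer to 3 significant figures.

At the top they are momentarily at rest, so all KE converts to PE: ½mv² = mgh
v = √(2gh) = √(2 × 9.8 × 16.6) = 18.04 m/s

v = 18.0 m/s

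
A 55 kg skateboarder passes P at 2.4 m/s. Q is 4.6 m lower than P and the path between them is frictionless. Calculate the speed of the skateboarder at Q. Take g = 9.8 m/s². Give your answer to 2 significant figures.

v = 9.8 m/s

Equating total energy at the two states: ½mv₀² + mgh = ½mv²
v² = v₀² + 2gh = (2.4)² + 2(9.8)(4.6) = 95.920
v = √95.920 = 9.794 m/s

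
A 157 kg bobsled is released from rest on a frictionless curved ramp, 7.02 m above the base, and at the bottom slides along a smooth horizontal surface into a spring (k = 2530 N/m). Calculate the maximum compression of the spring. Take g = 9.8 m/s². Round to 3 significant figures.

x = 2.92 m

Gravitational PE at the top equals spring PE at max compression: mgh = ½kx²
x = √(2mgh/k) = √(2 × 157 × 9.8 × 7.02 / 2530) = 2.922 m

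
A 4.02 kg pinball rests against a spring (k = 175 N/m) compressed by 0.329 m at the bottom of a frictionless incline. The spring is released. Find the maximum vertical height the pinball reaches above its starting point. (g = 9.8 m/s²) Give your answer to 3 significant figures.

h = 0.240 m

All spring PE becomes gravitational PE at the highest point: ½kx² = mgh
h = kx²/(2mg) = (175)(0.329)²/(2 × 4.02 × 9.8) = 0.2404 m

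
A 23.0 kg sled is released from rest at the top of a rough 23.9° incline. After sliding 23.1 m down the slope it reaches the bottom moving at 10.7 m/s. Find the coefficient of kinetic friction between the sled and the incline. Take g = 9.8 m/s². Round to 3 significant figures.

μ_k = 0.167

Energy balance down the incline: mg L sinθ − ½mv² = μ_k (mg cosθ) L
mgL sinθ = 2109.5 J; ½mv² = 1316.6 J
W_f = 2109.5 − 1316.6 = 792.8 J
μ_k = W_f/(mg cosθ · L) = 792.8/(206.1 × 23.1) = 0.1666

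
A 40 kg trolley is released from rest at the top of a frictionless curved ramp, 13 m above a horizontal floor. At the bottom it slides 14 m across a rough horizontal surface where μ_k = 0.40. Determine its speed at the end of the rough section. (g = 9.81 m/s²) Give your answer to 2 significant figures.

Energy bookkeeping (friction removes W_f = μ_k N d):
mgh = ½mv² + μ_k m g d
W_f = μ_k mg d = (0.40)(40)(9.81)(14) = 2197 J
½mv² = mgh − W_f = 5101.2 − 2197 = 2903.8 J
v = √(2 × 2903.8/40) = 12.05 m/s

v = 12 m/s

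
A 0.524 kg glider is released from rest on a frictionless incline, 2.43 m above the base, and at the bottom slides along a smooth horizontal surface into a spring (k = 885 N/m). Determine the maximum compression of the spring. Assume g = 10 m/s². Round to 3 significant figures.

x = 0.170 m

Energy conservation (no friction) from release to max compression: mgh = ½kx²
x = √(2mgh/k) = √(2 × 0.524 × 10 × 2.43 / 885) = 0.1696 m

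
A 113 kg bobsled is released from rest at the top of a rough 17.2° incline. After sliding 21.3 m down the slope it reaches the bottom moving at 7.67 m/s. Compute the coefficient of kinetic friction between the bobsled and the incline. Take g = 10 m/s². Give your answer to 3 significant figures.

μ_k = 0.165

mgh = ½mv² + μ_k (mg cosθ) L, with h = L sinθ
mgL sinθ = 7117.4 J; ½mv² = 3323.8 J
W_f = 7117.4 − 3323.8 = 3794 J
μ_k = W_f/(mg cosθ · L) = 3794/(1079 × 21.3) = 0.1650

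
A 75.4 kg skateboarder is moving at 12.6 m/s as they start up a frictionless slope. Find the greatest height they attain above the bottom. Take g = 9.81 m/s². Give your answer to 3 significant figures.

By energy conservation, ½mv² = mgh
h = v²/(2g) = 12.6²/(2 × 9.81) = 8.092 m

h = 8.09 m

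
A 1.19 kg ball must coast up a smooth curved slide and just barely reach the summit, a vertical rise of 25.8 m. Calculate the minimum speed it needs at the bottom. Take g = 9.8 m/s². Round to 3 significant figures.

At the top it is momentarily at rest, so all KE converts to PE: ½mv² = mgh
v = √(2gh) = √(2 × 9.8 × 25.8) = 22.49 m/s

v = 22.5 m/s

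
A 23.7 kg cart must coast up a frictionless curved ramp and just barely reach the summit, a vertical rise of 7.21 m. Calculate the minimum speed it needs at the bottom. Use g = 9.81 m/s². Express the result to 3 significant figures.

v = 11.9 m/s

At the top it is momentarily at rest, so all KE converts to PE: ½mv² = mgh
v = √(2gh) = √(2 × 9.81 × 7.21) = 11.89 m/s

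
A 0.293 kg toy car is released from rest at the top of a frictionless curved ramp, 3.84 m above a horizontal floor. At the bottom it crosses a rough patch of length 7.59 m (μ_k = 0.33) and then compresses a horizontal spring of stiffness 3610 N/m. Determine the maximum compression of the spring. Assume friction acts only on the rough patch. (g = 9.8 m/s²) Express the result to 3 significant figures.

Initial energy: E₁ = mgh = (0.293)(9.8)(3.84) = 11.026 J
Friction removes W_f = μ_k mg d = (0.33)(0.293)(9.8)(7.59) = 7.192 J
Energy reaching the spring: E = 11.026 − 7.192 = 3.8342 J
At max compression ½kx² = E ⇒ x = √(2E/k) = √(2 × 3.8342/3610) = 0.04609 m

x = 0.0461 m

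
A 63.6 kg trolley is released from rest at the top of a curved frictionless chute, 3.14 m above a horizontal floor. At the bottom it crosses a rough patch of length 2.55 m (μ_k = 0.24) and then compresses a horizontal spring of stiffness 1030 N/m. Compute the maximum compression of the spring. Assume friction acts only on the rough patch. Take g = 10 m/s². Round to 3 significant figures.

x = 1.77 m

Initial energy: E₁ = mgh = (63.6)(10)(3.14) = 1997.0 J
Friction removes W_f = μ_k mg d = (0.24)(63.6)(10)(2.55) = 389.2 J
Energy reaching the spring: E = 1997.0 − 389.2 = 1607.8 J
At max compression ½kx² = E ⇒ x = √(2E/k) = √(2 × 1607.8/1030) = 1.767 m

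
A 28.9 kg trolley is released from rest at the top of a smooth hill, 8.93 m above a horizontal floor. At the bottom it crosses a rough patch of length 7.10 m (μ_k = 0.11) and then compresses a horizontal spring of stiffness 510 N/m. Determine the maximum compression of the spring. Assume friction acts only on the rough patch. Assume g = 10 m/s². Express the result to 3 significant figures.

x = 3.04 m

Initial energy: E₁ = mgh = (28.9)(10)(8.93) = 2580.8 J
Friction removes W_f = μ_k mg d = (0.11)(28.9)(10)(7.10) = 225.7 J
Energy reaching the spring: E = 2580.8 − 225.7 = 2355.1 J
At max compression ½kx² = E ⇒ x = √(2E/k) = √(2 × 2355.1/510) = 3.039 m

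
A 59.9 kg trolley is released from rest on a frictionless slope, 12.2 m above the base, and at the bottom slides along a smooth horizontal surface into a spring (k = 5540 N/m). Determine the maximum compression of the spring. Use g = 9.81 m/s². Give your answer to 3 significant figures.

At max compression the trolley is momentarily at rest: mgh = ½kx²
x = √(2mgh/k) = √(2 × 59.9 × 9.81 × 12.2 / 5540) = 1.609 m

x = 1.61 m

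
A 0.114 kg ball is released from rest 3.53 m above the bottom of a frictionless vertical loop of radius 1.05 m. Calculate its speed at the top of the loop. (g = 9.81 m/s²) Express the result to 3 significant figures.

Energy conservation: mgh = ½mv_top² + mg(2r)
v_top² = 2g(h − 2r) = 2(9.81)(3.53 − 2.100) = 28.06
v_top = 5.297 m/s

v = 5.30 m/s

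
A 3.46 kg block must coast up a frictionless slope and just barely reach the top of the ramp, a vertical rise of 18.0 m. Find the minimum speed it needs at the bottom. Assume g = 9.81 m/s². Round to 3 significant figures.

v = 18.8 m/s

At the top it is momentarily at rest, so all KE converts to PE: ½mv² = mgh
v = √(2gh) = √(2 × 9.81 × 18.0) = 18.79 m/s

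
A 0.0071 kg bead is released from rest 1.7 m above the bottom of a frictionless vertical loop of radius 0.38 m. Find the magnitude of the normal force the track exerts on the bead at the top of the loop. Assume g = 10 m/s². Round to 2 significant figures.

N = 0.28 N

Energy from release to top (height 2r): mgh = ½mv_top² + mg(2r)
v_top² = 2g(h − 2r) = 2(10)(1.7 − 0.7600) = 18.800 m²/s²
At the top, both N and weight point toward the centre: N + mg = mv_top²/r
N = m(v_top²/r − g) = 0.0071(18.800/0.38 − 10) = 0.2803 N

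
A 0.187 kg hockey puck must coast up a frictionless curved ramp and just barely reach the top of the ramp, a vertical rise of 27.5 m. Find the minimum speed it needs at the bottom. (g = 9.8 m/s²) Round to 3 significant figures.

At the top it is momentarily at rest, so all KE converts to PE: ½mv² = mgh
v = √(2gh) = √(2 × 9.8 × 27.5) = 23.22 m/s

v = 23.2 m/s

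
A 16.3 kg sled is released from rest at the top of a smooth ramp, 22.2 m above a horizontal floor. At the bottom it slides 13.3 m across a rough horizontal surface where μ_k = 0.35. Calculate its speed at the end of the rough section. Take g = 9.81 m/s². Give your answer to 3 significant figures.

v = 18.6 m/s

Energy at the top = energy at the end + work done against friction:
mgh = ½mv² + μ_k m g d
W_f = μ_k mg d = (0.35)(16.3)(9.81)(13.3) = 744.3 J
½mv² = mgh − W_f = 3549.8 − 744.3 = 2805.5 J
v = √(2 × 2805.5/16.3) = 18.55 m/s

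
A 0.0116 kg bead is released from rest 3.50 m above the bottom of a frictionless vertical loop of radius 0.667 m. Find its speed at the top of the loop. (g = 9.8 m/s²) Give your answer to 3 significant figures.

v = 6.52 m/s

Energy conservation: mgh = ½mv_top² + mg(2r)
v_top² = 2g(h − 2r) = 2(9.8)(3.50 − 1.334) = 42.45
v_top = 6.516 m/s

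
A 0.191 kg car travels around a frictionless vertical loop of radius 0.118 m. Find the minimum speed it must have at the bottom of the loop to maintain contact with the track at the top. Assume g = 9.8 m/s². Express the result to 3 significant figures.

At the top: mg = mv_top²/r ⇒ v_top² = gr = 1.156 m²/s²
Energy from bottom to top (height 2r): ½mv_bot² = ½mv_top² + mg(2r)
v_bot² = gr + 4gr = 5gr = 5.782
v_bot = √(5gr) = 2.405 m/s

v = 2.40 m/s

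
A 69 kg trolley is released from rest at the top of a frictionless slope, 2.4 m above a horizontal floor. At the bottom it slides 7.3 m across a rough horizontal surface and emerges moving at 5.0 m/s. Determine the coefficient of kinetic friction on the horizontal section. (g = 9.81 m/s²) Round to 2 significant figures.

Energy bookkeeping (friction removes W_f = μ_k N d):
mgh = ½mv² + μ_k m g d
mgh = 1624.5 J; ½mv² = 862.50 J
W_f = 1624.5 − 862.50 = 762.0 J
μ_k = W_f/(mg·d) = 762.0/(676.9 × 7.3) = 0.1542

μ_k = 0.15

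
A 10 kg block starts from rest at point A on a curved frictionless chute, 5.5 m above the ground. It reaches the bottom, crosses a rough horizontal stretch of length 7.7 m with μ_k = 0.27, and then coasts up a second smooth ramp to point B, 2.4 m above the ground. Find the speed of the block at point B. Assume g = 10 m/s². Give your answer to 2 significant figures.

v = 4.5 m/s

Energy at A: mgh₁ = (10)(10)(5.5) = 550.00 J
Friction loss: W_f = μ_k mg d = 207.9 J
At B: ½mv² + mgh₂ = mgh₁ − W_f
½mv² = 550.00 − 207.9 − 240.00 = 102.10 J
v = √(2 × 102.10/10) = 4.519 m/s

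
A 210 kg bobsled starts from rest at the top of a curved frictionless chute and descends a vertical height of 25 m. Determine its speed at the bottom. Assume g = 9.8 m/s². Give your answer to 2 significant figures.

v = 22 m/s

By conservation of mechanical energy, mgh = ½mv²
The mass cancels from both sides.
v = √(2gh) = √(2 × 9.8 × 25) = √490.00 = 22.14 m/s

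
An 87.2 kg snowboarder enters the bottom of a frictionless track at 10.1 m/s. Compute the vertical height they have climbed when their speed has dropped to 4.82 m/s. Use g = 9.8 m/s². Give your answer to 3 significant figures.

h = 4.02 m

Conservation of energy: ½mv₁² = ½mv₂² + mgh
h = (v₁² − v₂²)/(2g) = (10.1² − 4.82²)/(2 × 9.8) = 4.019 m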